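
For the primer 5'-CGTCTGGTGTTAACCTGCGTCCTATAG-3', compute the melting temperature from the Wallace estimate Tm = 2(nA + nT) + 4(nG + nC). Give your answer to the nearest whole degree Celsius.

82°C

Base counts: A=4, T=9, G=7, C=7 (length 27).
Tm = 2·(4+9) + 4·(7+7) = 2·13 + 4·14 = 26 + 56 = 82°C.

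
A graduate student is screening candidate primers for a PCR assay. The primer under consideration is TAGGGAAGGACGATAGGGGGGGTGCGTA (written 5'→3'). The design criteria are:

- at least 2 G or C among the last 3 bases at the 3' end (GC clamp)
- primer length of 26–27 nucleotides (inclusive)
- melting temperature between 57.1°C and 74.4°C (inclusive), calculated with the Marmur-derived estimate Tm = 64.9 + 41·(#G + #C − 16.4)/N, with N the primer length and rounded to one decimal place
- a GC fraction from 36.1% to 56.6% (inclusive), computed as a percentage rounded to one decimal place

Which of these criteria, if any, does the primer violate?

Base counts: A=7, T=4, G=15, C=2 (length 28).
GC clamp: 3' end GTA has 1 G/C, need ≥2 ✗
length: length 28, outside 26–27 ✗
Tm: Tm = 64.9 + 41·(17 − 16.4)/28 = 65.8°C ✓
GC content: GC 17/28 = 60.7%, outside 36.1–56.6% ✗

Fails: GC clamp, length, GC content.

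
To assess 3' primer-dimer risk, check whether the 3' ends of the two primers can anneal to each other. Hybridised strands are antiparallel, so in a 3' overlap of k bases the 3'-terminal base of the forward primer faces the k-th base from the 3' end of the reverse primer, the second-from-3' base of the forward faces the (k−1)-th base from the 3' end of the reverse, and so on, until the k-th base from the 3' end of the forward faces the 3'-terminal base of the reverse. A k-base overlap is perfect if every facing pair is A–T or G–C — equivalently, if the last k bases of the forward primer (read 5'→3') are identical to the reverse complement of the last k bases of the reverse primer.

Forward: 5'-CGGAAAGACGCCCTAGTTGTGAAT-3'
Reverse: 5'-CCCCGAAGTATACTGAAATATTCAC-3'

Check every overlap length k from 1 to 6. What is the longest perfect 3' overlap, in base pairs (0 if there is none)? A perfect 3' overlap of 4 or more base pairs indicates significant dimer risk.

Last 6 bases (5'→3') — forward …GTGAAT, reverse …ATTCAC.
Reverse complement of the reverse primer's last 6 bases: GTGAAT; its first k bases are the reverse complement of the reverse primer's last k bases, so a perfect k-base overlap needs the forward primer's last k bases to equal them.
Comparing (forward last k vs required): k=1: T vs G ✗; k=2: AT vs GT ✗; k=3: AAT vs GTG ✗; k=4: GAAT vs GTGA ✗; k=5: TGAAT vs GTGAA ✗; k=6: GTGAAT vs GTGAAT ✓.
Only k = 6 is perfect, so the longest perfect 3' overlap is 6.

Longest perfect overlap: 6 complementary base pairs; significant dimer risk (threshold 4).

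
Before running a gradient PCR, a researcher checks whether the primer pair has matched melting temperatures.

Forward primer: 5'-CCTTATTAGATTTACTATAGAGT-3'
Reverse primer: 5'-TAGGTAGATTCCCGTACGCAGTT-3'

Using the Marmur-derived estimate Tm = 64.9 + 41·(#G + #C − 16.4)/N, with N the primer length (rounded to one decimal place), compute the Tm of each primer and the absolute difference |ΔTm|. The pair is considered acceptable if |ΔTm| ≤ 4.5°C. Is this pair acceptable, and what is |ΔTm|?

|ΔTm| = 8.9°C; the pair is not acceptable.

Forward: G+C = 6, N = 23 → Tm = 64.9 + 41·(6 − 16.4)/23 = 46.4°C.
Reverse: G+C = 11, N = 23 → Tm = 64.9 + 41·(11 − 16.4)/23 = 55.3°C.
|ΔTm| = |46.4 − 55.3| = 8.9°C, > 4.5°C.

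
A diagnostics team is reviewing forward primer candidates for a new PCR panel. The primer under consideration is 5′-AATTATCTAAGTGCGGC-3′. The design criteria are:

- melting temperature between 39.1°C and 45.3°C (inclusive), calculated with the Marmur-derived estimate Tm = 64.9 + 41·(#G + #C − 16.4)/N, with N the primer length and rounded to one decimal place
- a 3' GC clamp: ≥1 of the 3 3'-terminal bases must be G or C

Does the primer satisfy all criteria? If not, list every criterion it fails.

Base counts: A=5, T=5, G=4, C=3 (length 17).
Tm: Tm = 64.9 + 41·(7 − 16.4)/17 = 42.2°C ✓
GC clamp: 3' end GGC has 3 G/C ✓

Meets all criteria.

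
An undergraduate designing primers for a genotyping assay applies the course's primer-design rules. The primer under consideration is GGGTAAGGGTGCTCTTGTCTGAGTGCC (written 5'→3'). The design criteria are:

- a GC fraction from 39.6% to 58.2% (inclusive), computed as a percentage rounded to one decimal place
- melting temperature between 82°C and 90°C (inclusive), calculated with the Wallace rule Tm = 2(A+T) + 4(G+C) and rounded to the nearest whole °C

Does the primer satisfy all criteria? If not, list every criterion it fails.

Fails: GC content.

Base counts: A=3, T=8, G=11, C=5 (length 27).
GC content: GC 16/27 = 59.3%, outside 39.6–58.2% ✗
Tm: Tm = 2·11 + 4·16 = 86°C ✓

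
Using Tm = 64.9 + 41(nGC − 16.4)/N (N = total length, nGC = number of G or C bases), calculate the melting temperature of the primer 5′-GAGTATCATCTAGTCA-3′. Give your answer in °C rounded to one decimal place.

38.3°C

Base counts: A=5, T=5, G=3, C=3; G+C = 6, N = 16.
Tm = 64.9 + 41·(6 − 16.4)/16 = 64.9 + -426.40/16 = 38.3°C.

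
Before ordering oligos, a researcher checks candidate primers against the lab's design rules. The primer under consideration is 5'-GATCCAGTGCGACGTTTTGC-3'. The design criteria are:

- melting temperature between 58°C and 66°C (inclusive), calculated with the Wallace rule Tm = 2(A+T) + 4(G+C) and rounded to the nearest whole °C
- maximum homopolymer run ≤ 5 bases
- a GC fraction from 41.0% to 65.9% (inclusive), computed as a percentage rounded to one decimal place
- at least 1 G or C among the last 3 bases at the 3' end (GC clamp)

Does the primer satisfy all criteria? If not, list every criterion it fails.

Base counts: A=3, T=6, G=6, C=5 (length 20).
Tm: Tm = 2·9 + 4·11 = 62°C ✓
homopolymer run: longest run = 4 ✓
GC content: GC 11/20 = 55.0% ✓
GC clamp: 3' end TGC has 2 G/C ✓

Meets all criteria.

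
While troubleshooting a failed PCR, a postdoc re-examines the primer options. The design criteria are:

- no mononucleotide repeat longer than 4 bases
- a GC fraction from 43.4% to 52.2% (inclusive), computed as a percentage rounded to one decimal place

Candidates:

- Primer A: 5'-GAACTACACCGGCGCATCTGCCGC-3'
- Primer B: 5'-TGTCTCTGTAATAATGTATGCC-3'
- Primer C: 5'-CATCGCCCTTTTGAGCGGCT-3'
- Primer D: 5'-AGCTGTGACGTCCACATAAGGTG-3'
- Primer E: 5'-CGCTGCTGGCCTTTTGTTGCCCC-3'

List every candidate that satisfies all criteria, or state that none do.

Primer A (24 nt, A=5 T=3 G=6 C=10): longest run = 2 ✓; GC 16/24 = 66.7%, outside 43.4–52.2% ✗ — fails.
Primer B (22 nt, A=5 T=9 G=4 C=4): longest run = 2 ✓; GC 8/22 = 36.4%, outside 43.4–52.2% ✗ — fails.
Primer C (20 nt, A=2 T=6 G=5 C=7): longest run = 4 ✓; GC 12/20 = 60.0%, outside 43.4–52.2% ✗ — fails.
Primer D (23 nt, A=6 T=5 G=7 C=5): longest run = 2 ✓; GC 12/23 = 52.2% ✓ — passes.
Primer E (23 nt, A=0 T=8 G=6 C=9): longest run = 4 ✓; GC 15/23 = 65.2%, outside 43.4–52.2% ✗ — fails.

Primer D only.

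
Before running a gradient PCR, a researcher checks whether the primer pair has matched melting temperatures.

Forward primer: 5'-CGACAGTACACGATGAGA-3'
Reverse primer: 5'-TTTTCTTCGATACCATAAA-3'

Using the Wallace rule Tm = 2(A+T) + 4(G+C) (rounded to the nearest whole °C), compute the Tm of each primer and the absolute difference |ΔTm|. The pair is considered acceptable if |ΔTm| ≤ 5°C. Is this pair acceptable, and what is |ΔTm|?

|ΔTm| = 6°C; the pair is not acceptable.

Forward: A=7 T=2 G=5 C=4 → Tm = 2·9 + 4·9 = 54°C.
Reverse: A=6 T=8 G=1 C=4 → Tm = 2·14 + 4·5 = 48°C.
|ΔTm| = |54 − 48| = 6°C, > 5°C.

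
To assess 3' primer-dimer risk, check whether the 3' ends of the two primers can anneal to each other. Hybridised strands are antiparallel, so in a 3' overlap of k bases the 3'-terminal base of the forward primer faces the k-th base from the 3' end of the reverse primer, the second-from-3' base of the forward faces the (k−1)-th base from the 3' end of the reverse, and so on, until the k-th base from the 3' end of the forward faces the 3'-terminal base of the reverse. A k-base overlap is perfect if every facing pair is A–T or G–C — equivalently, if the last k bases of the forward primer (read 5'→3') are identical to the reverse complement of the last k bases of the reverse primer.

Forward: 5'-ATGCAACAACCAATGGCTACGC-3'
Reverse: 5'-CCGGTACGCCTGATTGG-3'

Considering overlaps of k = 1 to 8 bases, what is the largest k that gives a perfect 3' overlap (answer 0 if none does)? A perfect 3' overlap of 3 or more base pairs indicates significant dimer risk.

Longest perfect overlap: 1 complementary base pair; below the dimer-risk threshold (threshold 3).

Last 8 bases (5'→3') — forward …GGCTACGC, reverse …CTGATTGG.
Reverse complement of the reverse primer's last 8 bases: CCAATCAG; its first k bases are the reverse complement of the reverse primer's last k bases, so a perfect k-base overlap needs the forward primer's last k bases to equal them.
Comparing (forward last k vs required): k=1: C vs C ✓; k=2: GC vs CC ✗; k=3: CGC vs CCA ✗; k=4: ACGC vs CCAA ✗; k=5: TACGC vs CCAAT ✗; k=6: CTACGC vs CCAATC ✗; k=7: GCTACGC vs CCAATCA ✗; k=8: GGCTACGC vs CCAATCAG ✗.
Only k = 1 is perfect, so the longest perfect 3' overlap is 1.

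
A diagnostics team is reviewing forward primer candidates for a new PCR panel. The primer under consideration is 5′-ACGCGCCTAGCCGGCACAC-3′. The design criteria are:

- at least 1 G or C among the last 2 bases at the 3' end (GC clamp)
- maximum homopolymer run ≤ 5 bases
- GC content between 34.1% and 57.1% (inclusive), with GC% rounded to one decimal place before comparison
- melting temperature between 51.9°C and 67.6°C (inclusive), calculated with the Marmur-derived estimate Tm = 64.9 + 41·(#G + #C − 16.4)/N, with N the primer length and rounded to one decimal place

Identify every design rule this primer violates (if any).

Base counts: A=4, T=1, G=5, C=9 (length 19).
GC clamp: 3' end AC has 1 G/C ✓
homopolymer run: longest run = 2 ✓
GC content: GC 14/19 = 73.7%, outside 34.1–57.1% ✗
Tm: Tm = 64.9 + 41·(14 − 16.4)/19 = 59.7°C ✓

Fails: GC content.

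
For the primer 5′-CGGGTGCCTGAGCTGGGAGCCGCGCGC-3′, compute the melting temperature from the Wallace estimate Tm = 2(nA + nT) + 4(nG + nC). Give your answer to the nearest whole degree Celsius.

Base counts: A=2, T=3, G=13, C=9 (length 27).
Tm = 2·(2+3) + 4·(13+9) = 2·5 + 4·22 = 10 + 88 = 98°C.

98°C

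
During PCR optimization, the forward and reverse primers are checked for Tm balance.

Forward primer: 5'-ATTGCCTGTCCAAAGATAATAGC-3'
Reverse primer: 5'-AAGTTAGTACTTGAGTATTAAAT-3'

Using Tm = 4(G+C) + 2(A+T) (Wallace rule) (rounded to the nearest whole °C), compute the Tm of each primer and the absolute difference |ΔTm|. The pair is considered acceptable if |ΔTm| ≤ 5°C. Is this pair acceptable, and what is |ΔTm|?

|ΔTm| = 8°C; the pair is not acceptable.

Forward: A=8 T=6 G=4 C=5 → Tm = 2·14 + 4·9 = 64°C.
Reverse: A=9 T=9 G=4 C=1 → Tm = 2·18 + 4·5 = 56°C.
|ΔTm| = |64 − 56| = 8°C, > 5°C.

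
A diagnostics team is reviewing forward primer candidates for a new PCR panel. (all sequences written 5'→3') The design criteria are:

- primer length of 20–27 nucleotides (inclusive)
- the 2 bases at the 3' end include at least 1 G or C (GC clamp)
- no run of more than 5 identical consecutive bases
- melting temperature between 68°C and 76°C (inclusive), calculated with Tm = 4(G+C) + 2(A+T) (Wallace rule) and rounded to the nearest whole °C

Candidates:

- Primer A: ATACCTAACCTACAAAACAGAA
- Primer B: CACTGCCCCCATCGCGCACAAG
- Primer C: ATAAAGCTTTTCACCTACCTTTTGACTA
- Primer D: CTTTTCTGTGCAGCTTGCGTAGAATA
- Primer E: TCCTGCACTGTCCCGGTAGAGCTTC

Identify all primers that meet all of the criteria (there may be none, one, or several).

Primer A (22 nt, A=12 T=3 G=1 C=6): length 22 ✓; 3' end AA has 0 G/C, need ≥1 ✗; longest run = 4 ✓; Tm = 2·15 + 4·7 = 58°C, outside 68–76°C ✗ — fails.
Primer B (22 nt, A=5 T=2 G=4 C=11): length 22 ✓; 3' end AG has 1 G/C ✓; longest run = 5 ✓; Tm = 2·7 + 4·15 = 74°C ✓ — passes.
Primer C (28 nt, A=8 T=11 G=2 C=7): length 28, outside 20–27 ✗; 3' end TA has 0 G/C, need ≥1 ✗; longest run = 4 ✓; Tm = 2·19 + 4·9 = 74°C ✓ — fails.
Primer D (26 nt, A=5 T=10 G=6 C=5): length 26 ✓; 3' end TA has 0 G/C, need ≥1 ✗; longest run = 4 ✓; Tm = 2·15 + 4·11 = 74°C ✓ — fails.
Primer E (25 nt, A=3 T=7 G=6 C=9): length 25 ✓; 3' end TC has 1 G/C ✓; longest run = 3 ✓; Tm = 2·10 + 4·15 = 80°C, outside 68–76°C ✗ — fails.

Primer B only.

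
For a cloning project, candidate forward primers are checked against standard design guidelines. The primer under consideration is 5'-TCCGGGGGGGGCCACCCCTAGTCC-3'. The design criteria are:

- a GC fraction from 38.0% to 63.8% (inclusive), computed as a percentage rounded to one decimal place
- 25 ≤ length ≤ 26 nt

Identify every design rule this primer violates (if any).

Base counts: A=2, T=3, G=9, C=10 (length 24).
GC content: GC 19/24 = 79.2%, outside 38.0–63.8% ✗
length: length 24, outside 25–26 ✗

Fails: GC content, length.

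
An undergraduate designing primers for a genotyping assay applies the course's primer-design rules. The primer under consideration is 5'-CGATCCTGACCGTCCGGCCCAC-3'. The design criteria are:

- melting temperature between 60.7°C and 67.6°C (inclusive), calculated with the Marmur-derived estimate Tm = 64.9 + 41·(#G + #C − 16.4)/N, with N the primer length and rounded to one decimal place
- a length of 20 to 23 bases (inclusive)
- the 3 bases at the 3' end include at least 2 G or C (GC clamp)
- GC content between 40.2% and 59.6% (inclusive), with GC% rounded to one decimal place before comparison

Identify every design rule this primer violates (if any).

Base counts: A=3, T=3, G=5, C=11 (length 22).
Tm: Tm = 64.9 + 41·(16 − 16.4)/22 = 64.2°C ✓
length: length 22 ✓
GC clamp: 3' end CAC has 2 G/C ✓
GC content: GC 16/22 = 72.7%, outside 40.2–59.6% ✗

Fails: GC content.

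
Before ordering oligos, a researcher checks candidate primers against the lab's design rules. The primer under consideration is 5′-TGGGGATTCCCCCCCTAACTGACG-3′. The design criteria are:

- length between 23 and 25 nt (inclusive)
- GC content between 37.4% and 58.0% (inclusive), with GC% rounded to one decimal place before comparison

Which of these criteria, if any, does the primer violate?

Base counts: A=4, T=5, G=6, C=9 (length 24).
length: length 24 ✓
GC content: GC 15/24 = 62.5%, outside 37.4–58.0% ✗

Fails: GC content.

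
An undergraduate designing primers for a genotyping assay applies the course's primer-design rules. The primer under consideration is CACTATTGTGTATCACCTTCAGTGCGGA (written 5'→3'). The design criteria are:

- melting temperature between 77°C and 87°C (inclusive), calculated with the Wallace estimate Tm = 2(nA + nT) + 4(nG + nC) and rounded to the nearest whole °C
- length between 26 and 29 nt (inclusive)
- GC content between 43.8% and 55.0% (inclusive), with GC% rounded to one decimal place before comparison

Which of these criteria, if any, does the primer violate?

Base counts: A=6, T=9, G=6, C=7 (length 28).
Tm: Tm = 2·15 + 4·13 = 82°C ✓
length: length 28 ✓
GC content: GC 13/28 = 46.4% ✓

Meets all criteria.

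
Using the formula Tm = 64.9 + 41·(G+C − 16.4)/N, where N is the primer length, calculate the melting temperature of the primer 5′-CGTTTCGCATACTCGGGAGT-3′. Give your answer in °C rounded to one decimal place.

53.8°C

Base counts: A=3, T=6, G=6, C=5; G+C = 11, N = 20.
Tm = 64.9 + 41·(11 − 16.4)/20 = 64.9 + -221.40/20 = 53.8°C.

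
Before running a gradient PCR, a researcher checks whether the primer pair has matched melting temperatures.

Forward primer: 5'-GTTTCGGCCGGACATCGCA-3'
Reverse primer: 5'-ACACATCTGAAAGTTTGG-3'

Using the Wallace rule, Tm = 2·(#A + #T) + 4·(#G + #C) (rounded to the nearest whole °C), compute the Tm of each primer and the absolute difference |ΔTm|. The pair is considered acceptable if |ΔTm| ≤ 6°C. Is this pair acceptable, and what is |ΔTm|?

|ΔTm| = 12°C; the pair is not acceptable.

Forward: A=3 T=4 G=6 C=6 → Tm = 2·7 + 4·12 = 62°C.
Reverse: A=6 T=5 G=4 C=3 → Tm = 2·11 + 4·7 = 50°C.
|ΔTm| = |62 − 50| = 12°C, > 6°C.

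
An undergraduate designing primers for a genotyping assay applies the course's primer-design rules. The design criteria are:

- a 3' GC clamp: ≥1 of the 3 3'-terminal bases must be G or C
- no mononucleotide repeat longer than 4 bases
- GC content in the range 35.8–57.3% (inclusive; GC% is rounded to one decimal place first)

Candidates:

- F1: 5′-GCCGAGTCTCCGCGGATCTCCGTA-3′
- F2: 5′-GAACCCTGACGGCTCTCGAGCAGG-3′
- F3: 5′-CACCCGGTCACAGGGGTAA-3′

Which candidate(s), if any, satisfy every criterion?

F1 (24 nt, A=3 T=5 G=7 C=9): 3' end GTA has 1 G/C ✓; longest run = 2 ✓; GC 16/24 = 66.7%, outside 35.8–57.3% ✗ — fails.
F2 (24 nt, A=5 T=3 G=8 C=8): 3' end AGG has 2 G/C ✓; longest run = 3 ✓; GC 16/24 = 66.7%, outside 35.8–57.3% ✗ — fails.
F3 (19 nt, A=5 T=2 G=6 C=6): 3' end TAA has 0 G/C, need ≥1 ✗; longest run = 4 ✓; GC 12/19 = 63.2%, outside 35.8–57.3% ✗ — fails.

None of the candidates satisfy all criteria.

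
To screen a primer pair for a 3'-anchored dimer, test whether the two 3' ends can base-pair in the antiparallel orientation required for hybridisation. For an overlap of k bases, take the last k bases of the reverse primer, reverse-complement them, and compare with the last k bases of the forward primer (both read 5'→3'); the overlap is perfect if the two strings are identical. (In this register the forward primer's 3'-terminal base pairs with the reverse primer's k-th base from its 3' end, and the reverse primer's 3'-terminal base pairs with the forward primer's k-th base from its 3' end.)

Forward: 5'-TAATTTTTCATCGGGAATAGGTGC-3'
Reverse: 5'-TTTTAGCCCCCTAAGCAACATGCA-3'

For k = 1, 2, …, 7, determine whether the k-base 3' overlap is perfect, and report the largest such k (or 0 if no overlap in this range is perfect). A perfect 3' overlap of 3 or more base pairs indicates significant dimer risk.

Longest perfect overlap: 3 complementary base pairs; significant dimer risk (threshold 3).

Last 7 bases (5'→3') — forward …TAGGTGC, reverse …ACATGCA.
Reverse complement of the reverse primer's last 7 bases: TGCATGT; its first k bases are the reverse complement of the reverse primer's last k bases, so a perfect k-base overlap needs the forward primer's last k bases to equal them.
Comparing (forward last k vs required): k=1: C vs T ✗; k=2: GC vs TG ✗; k=3: TGC vs TGC ✓; k=4: GTGC vs TGCA ✗; k=5: GGTGC vs TGCAT ✗; k=6: AGGTGC vs TGCATG ✗; k=7: TAGGTGC vs TGCATGT ✗.
Only k = 3 is perfect, so the longest perfect 3' overlap is 3.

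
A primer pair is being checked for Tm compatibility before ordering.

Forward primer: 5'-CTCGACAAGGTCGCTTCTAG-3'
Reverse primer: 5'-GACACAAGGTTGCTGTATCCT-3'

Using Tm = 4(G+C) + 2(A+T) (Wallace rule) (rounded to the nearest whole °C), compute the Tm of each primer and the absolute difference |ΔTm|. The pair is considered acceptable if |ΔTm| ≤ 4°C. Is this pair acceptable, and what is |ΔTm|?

|ΔTm| = 0°C; the pair is acceptable.

Forward: A=4 T=5 G=5 C=6 → Tm = 2·9 + 4·11 = 62°C.
Reverse: A=5 T=6 G=5 C=5 → Tm = 2·11 + 4·10 = 62°C.
|ΔTm| = |62 − 62| = 0°C, ≤ 4°C.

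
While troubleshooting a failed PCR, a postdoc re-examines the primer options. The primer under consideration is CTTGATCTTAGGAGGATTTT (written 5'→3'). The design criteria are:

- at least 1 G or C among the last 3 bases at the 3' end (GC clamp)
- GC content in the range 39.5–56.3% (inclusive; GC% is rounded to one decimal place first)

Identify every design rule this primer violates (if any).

Fails: GC clamp, GC content.

Base counts: A=4, T=9, G=5, C=2 (length 20).
GC clamp: 3' end TTT has 0 G/C, need ≥1 ✗
GC content: GC 7/20 = 35.0%, outside 39.5–56.3% ✗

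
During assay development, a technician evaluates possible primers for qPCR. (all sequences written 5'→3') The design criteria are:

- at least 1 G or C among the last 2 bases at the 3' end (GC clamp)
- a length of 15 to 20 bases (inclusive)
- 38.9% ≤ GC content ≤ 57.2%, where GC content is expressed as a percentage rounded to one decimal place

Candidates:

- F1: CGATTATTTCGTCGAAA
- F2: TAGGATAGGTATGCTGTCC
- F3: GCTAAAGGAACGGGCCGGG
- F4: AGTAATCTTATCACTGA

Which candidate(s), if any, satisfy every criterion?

F1 (17 nt, A=5 T=6 G=3 C=3): 3' end AA has 0 G/C, need ≥1 ✗; length 17 ✓; GC 6/17 = 35.3%, outside 38.9–57.2% ✗ — fails.
F2 (19 nt, A=4 T=6 G=6 C=3): 3' end CC has 2 G/C ✓; length 19 ✓; GC 9/19 = 47.4% ✓ — passes.
F3 (19 nt, A=5 T=1 G=9 C=4): 3' end GG has 2 G/C ✓; length 19 ✓; GC 13/19 = 68.4%, outside 38.9–57.2% ✗ — fails.
F4 (17 nt, A=6 T=6 G=2 C=3): 3' end GA has 1 G/C ✓; length 17 ✓; GC 5/17 = 29.4%, outside 38.9–57.2% ✗ — fails.

F2 only.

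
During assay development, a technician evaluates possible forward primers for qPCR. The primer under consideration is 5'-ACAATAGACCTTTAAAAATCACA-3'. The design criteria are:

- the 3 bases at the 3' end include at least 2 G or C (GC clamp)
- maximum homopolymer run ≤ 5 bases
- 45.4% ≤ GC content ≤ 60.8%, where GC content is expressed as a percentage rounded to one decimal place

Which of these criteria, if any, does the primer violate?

Fails: GC clamp, GC content.

Base counts: A=12, T=5, G=1, C=5 (length 23).
GC clamp: 3' end ACA has 1 G/C, need ≥2 ✗
homopolymer run: longest run = 5 ✓
GC content: GC 6/23 = 26.1%, outside 45.4–60.8% ✗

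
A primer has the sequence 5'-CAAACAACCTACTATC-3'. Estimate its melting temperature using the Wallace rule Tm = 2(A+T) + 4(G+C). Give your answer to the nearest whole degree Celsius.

44°C

Base counts: A=7, T=3, G=0, C=6 (length 16).
Tm = 2·(7+3) + 4·(0+6) = 2·10 + 4·6 = 20 + 24 = 44°C.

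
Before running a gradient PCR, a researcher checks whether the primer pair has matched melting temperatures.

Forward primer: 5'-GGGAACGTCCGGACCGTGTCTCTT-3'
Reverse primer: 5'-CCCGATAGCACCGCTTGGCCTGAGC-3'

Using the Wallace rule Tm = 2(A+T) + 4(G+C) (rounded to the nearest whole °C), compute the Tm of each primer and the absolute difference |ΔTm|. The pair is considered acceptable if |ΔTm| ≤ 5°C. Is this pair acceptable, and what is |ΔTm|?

|ΔTm| = 6°C; the pair is not acceptable.

Forward: A=3 T=6 G=8 C=7 → Tm = 2·9 + 4·15 = 78°C.
Reverse: A=4 T=4 G=7 C=10 → Tm = 2·8 + 4·17 = 84°C.
|ΔTm| = |78 − 84| = 6°C, > 5°C.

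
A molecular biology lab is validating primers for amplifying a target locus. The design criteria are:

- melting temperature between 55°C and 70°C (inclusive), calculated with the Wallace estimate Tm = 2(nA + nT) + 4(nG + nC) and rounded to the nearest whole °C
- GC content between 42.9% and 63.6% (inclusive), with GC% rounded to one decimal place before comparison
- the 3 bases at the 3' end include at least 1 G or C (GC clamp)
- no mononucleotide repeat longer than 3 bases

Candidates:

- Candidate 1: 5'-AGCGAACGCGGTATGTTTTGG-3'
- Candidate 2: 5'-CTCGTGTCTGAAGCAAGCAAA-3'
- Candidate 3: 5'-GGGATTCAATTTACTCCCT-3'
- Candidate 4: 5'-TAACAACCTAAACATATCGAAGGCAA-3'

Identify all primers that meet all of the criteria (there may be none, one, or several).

None of the candidates satisfy all criteria.

Candidate 1 (21 nt, A=4 T=6 G=8 C=3): Tm = 2·10 + 4·11 = 64°C ✓; GC 11/21 = 52.4% ✓; 3' end TGG has 2 G/C ✓; longest run = 4, exceeds 3 ✗ — fails.
Candidate 2 (21 nt, A=7 T=4 G=5 C=5): Tm = 2·11 + 4·10 = 62°C ✓; GC 10/21 = 47.6% ✓; 3' end AAA has 0 G/C, need ≥1 ✗; longest run = 3 ✓ — fails.
Candidate 3 (19 nt, A=4 T=7 G=3 C=5): Tm = 2·11 + 4·8 = 54°C, outside 55–70°C ✗; GC 8/19 = 42.1%, outside 42.9–63.6% ✗; 3' end CCT has 2 G/C ✓; longest run = 3 ✓ — fails.
Candidate 4 (26 nt, A=13 T=4 G=3 C=6): Tm = 2·17 + 4·9 = 70°C ✓; GC 9/26 = 34.6%, outside 42.9–63.6% ✗; 3' end CAA has 1 G/C ✓; longest run = 3 ✓ — fails.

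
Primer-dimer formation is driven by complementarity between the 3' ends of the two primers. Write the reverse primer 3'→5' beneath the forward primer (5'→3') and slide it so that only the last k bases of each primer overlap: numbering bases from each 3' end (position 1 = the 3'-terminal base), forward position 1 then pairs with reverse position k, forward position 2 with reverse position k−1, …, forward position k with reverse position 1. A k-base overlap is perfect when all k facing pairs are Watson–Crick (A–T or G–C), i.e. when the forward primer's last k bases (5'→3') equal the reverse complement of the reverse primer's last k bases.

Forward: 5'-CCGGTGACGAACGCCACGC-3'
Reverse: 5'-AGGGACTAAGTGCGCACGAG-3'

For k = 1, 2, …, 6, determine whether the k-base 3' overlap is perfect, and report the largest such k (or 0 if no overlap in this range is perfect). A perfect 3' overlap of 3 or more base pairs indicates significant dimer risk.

Last 6 bases (5'→3') — forward …CCACGC, reverse …CACGAG.
Reverse complement of the reverse primer's last 6 bases: CTCGTG; its first k bases are the reverse complement of the reverse primer's last k bases, so a perfect k-base overlap needs the forward primer's last k bases to equal them.
Comparing (forward last k vs required): k=1: C vs C ✓; k=2: GC vs CT ✗; k=3: CGC vs CTC ✗; k=4: ACGC vs CTCG ✗; k=5: CACGC vs CTCGT ✗; k=6: CCACGC vs CTCGTG ✗.
Only k = 1 is perfect, so the longest perfect 3' overlap is 1.

Longest perfect overlap: 1 complementary base pair; below the dimer-risk threshold (threshold 3).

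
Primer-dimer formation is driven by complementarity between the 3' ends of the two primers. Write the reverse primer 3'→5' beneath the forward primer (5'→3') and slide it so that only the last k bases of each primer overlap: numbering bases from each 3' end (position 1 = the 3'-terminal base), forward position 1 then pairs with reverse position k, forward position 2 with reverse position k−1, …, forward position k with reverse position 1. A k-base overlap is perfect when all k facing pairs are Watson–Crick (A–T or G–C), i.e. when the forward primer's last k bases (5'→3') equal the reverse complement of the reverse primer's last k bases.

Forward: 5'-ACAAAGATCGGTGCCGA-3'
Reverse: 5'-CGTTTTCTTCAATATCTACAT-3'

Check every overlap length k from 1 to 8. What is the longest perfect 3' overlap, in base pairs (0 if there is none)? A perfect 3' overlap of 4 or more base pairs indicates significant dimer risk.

Last 8 bases (5'→3') — forward …GGTGCCGA, reverse …ATCTACAT.
Reverse complement of the reverse primer's last 8 bases: ATGTAGAT; its first k bases are the reverse complement of the reverse primer's last k bases, so a perfect k-base overlap needs the forward primer's last k bases to equal them.
Comparing (forward last k vs required): k=1: A vs A ✓; k=2: GA vs AT ✗; k=3: CGA vs ATG ✗; k=4: CCGA vs ATGT ✗; k=5: GCCGA vs ATGTA ✗; k=6: TGCCGA vs ATGTAG ✗; k=7: GTGCCGA vs ATGTAGA ✗; k=8: GGTGCCGA vs ATGTAGAT ✗.
Only k = 1 is perfect, so the longest perfect 3' overlap is 1.

Longest perfect overlap: 1 complementary base pair; below the dimer-risk threshold (threshold 4).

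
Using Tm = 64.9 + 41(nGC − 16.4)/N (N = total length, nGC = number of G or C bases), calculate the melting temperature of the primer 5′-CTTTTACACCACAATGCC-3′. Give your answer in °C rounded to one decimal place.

45.8°C

Base counts: A=5, T=5, G=1, C=7; G+C = 8, N = 18.
Tm = 64.9 + 41·(8 − 16.4)/18 = 64.9 + -344.40/18 = 45.8°C.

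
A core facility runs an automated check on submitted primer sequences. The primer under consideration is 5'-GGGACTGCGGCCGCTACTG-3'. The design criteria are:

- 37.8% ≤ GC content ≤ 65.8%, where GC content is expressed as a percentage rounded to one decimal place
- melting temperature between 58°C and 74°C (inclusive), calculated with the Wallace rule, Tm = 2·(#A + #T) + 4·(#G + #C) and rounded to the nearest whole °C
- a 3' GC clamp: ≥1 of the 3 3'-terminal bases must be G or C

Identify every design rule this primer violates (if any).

Fails: GC content.

Base counts: A=2, T=3, G=8, C=6 (length 19).
GC content: GC 14/19 = 73.7%, outside 37.8–65.8% ✗
Tm: Tm = 2·5 + 4·14 = 66°C ✓
GC clamp: 3' end CTG has 2 G/C ✓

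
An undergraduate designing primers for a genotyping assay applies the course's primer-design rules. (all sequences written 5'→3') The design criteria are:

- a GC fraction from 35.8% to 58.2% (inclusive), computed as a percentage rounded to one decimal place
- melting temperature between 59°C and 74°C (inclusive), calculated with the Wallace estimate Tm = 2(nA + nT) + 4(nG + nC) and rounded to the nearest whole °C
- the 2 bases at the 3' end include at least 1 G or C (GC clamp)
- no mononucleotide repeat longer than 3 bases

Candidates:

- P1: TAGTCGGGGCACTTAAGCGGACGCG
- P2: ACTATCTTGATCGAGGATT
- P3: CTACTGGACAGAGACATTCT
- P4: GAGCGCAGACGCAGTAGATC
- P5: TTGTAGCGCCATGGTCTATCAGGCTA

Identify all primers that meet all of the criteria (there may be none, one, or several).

None of the candidates satisfy all criteria.

P1 (25 nt, A=5 T=4 G=10 C=6): GC 16/25 = 64.0%, outside 35.8–58.2% ✗; Tm = 2·9 + 4·16 = 82°C, outside 59–74°C ✗; 3' end CG has 2 G/C ✓; longest run = 4, exceeds 3 ✗ — fails.
P2 (19 nt, A=5 T=7 G=4 C=3): GC 7/19 = 36.8% ✓; Tm = 2·12 + 4·7 = 52°C, outside 59–74°C ✗; 3' end TT has 0 G/C, need ≥1 ✗; longest run = 2 ✓ — fails.
P3 (20 nt, A=6 T=5 G=4 C=5): GC 9/20 = 45.0% ✓; Tm = 2·11 + 4·9 = 58°C, outside 59–74°C ✗; 3' end CT has 1 G/C ✓; longest run = 2 ✓ — fails.
P4 (20 nt, A=6 T=2 G=7 C=5): GC 12/20 = 60.0%, outside 35.8–58.2% ✗; Tm = 2·8 + 4·12 = 64°C ✓; 3' end TC has 1 G/C ✓; longest run = 1 ✓ — fails.
P5 (26 nt, A=5 T=8 G=7 C=6): GC 13/26 = 50.0% ✓; Tm = 2·13 + 4·13 = 78°C, outside 59–74°C ✗; 3' end TA has 0 G/C, need ≥1 ✗; longest run = 2 ✓ — fails.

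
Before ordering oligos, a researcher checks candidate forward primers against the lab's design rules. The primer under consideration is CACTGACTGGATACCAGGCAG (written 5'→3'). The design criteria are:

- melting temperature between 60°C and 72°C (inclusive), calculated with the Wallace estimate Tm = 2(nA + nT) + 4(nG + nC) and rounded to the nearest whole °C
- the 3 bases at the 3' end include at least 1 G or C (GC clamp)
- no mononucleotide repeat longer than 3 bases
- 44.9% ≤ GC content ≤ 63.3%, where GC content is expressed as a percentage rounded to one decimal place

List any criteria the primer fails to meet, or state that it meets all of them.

Meets all criteria.

Base counts: A=6, T=3, G=6, C=6 (length 21).
Tm: Tm = 2·9 + 4·12 = 66°C ✓
GC clamp: 3' end CAG has 2 G/C ✓
homopolymer run: longest run = 2 ✓
GC content: GC 12/21 = 57.1% ✓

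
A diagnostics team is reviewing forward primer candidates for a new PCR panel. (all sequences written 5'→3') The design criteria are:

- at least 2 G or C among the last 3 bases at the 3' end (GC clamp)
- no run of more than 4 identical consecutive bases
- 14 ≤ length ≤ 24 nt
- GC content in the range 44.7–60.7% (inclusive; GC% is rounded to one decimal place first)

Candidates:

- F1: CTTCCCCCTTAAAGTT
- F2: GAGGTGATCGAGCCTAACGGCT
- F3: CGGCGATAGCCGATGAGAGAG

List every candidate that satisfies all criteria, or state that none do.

F2 only.

F1 (16 nt, A=3 T=6 G=1 C=6): 3' end GTT has 1 G/C, need ≥2 ✗; longest run = 5, exceeds 4 ✗; length 16 ✓; GC 7/16 = 43.8%, outside 44.7–60.7% ✗ — fails.
F2 (22 nt, A=5 T=4 G=8 C=5): 3' end GCT has 2 G/C ✓; longest run = 2 ✓; length 22 ✓; GC 13/22 = 59.1% ✓ — passes.
F3 (21 nt, A=6 T=2 G=9 C=4): 3' end GAG has 2 G/C ✓; longest run = 2 ✓; length 21 ✓; GC 13/21 = 61.9%, outside 44.7–60.7% ✗ — fails.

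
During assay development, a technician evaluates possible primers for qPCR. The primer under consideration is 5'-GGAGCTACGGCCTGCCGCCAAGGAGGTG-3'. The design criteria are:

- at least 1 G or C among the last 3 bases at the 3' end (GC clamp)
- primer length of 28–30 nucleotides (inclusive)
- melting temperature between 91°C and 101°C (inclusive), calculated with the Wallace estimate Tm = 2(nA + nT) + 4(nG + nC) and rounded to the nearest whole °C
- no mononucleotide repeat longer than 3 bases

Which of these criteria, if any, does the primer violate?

Meets all criteria.

Base counts: A=5, T=3, G=12, C=8 (length 28).
GC clamp: 3' end GTG has 2 G/C ✓
length: length 28 ✓
Tm: Tm = 2·8 + 4·20 = 96°C ✓
homopolymer run: longest run = 2 ✓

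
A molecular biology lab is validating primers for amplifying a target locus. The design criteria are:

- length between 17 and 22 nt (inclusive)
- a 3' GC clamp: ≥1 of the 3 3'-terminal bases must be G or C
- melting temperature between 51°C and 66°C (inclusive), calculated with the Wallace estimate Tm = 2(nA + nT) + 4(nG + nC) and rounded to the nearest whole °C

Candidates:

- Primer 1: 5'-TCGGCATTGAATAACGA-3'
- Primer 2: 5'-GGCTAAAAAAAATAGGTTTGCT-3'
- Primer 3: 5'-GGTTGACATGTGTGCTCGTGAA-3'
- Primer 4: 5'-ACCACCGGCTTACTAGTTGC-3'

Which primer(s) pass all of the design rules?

Primer 1 (17 nt, A=6 T=4 G=4 C=3): length 17 ✓; 3' end CGA has 2 G/C ✓; Tm = 2·10 + 4·7 = 48°C, outside 51–66°C ✗ — fails.
Primer 2 (22 nt, A=9 T=6 G=5 C=2): length 22 ✓; 3' end GCT has 2 G/C ✓; Tm = 2·15 + 4·7 = 58°C ✓ — passes.
Primer 3 (22 nt, A=4 T=7 G=8 C=3): length 22 ✓; 3' end GAA has 1 G/C ✓; Tm = 2·11 + 4·11 = 66°C ✓ — passes.
Primer 4 (20 nt, A=4 T=5 G=4 C=7): length 20 ✓; 3' end TGC has 2 G/C ✓; Tm = 2·9 + 4·11 = 62°C ✓ — passes.

Primer 2, Primer 3 and Primer 4.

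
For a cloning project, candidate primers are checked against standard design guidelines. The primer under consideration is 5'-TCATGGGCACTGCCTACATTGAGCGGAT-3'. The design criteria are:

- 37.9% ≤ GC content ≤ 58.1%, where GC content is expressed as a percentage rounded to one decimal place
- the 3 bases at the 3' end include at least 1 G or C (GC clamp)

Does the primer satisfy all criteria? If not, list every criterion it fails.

Meets all criteria.

Base counts: A=6, T=7, G=8, C=7 (length 28).
GC content: GC 15/28 = 53.6% ✓
GC clamp: 3' end GAT has 1 G/C ✓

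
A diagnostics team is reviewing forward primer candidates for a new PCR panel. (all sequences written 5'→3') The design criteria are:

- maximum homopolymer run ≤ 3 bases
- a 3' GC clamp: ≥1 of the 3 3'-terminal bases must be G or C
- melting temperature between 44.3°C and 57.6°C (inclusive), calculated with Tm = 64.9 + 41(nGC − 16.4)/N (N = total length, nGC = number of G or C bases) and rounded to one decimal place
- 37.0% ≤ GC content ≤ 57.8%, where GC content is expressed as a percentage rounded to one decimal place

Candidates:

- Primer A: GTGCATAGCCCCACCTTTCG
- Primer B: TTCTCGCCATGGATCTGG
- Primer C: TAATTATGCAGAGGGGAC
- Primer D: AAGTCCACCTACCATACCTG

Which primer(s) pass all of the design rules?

Primer B and Primer D.

Primer A (20 nt, A=3 T=5 G=4 C=8): longest run = 4, exceeds 3 ✗; 3' end TCG has 2 G/C ✓; Tm = 64.9 + 41·(12 − 16.4)/20 = 55.9°C ✓; GC 12/20 = 60.0%, outside 37.0–57.8% ✗ — fails.
Primer B (18 nt, A=2 T=6 G=5 C=5): longest run = 2 ✓; 3' end TGG has 2 G/C ✓; Tm = 64.9 + 41·(10 − 16.4)/18 = 50.3°C ✓; GC 10/18 = 55.6% ✓ — passes.
Primer C (18 nt, A=6 T=4 G=6 C=2): longest run = 4, exceeds 3 ✗; 3' end GAC has 2 G/C ✓; Tm = 64.9 + 41·(8 − 16.4)/18 = 45.8°C ✓; GC 8/18 = 44.4% ✓ — fails.
Primer D (20 nt, A=6 T=4 G=2 C=8): longest run = 2 ✓; 3' end CTG has 2 G/C ✓; Tm = 64.9 + 41·(10 − 16.4)/20 = 51.8°C ✓; GC 10/20 = 50.0% ✓ — passes.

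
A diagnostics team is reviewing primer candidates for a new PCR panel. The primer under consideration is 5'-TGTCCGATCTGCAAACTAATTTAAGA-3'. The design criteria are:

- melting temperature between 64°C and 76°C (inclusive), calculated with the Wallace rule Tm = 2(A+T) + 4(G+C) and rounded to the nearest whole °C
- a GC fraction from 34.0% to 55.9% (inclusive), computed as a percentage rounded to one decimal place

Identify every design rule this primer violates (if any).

Meets all criteria.

Base counts: A=9, T=8, G=4, C=5 (length 26).
Tm: Tm = 2·17 + 4·9 = 70°C ✓
GC content: GC 9/26 = 34.6% ✓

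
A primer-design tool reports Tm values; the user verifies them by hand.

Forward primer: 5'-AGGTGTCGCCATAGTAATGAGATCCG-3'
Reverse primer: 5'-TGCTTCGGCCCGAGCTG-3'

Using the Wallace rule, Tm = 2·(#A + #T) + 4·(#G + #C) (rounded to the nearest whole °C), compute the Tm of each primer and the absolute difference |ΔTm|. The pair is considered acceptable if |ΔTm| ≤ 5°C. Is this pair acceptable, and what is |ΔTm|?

Forward: A=7 T=6 G=8 C=5 → Tm = 2·13 + 4·13 = 78°C.
Reverse: A=1 T=4 G=6 C=6 → Tm = 2·5 + 4·12 = 58°C.
|ΔTm| = |78 − 58| = 20°C, > 5°C.

|ΔTm| = 20°C; the pair is not acceptable.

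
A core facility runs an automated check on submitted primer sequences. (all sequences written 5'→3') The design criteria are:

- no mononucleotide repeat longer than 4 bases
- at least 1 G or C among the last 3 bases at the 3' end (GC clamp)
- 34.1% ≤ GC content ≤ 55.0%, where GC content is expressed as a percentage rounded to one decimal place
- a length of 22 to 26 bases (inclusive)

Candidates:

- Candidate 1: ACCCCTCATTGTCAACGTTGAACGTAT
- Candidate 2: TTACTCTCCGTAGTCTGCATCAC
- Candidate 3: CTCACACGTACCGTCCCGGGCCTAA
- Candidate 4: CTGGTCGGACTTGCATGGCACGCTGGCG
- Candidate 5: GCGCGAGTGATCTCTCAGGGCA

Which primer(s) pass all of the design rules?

Candidate 2 only.

Candidate 1 (27 nt, A=7 T=8 G=4 C=8): longest run = 4 ✓; 3' end TAT has 0 G/C, need ≥1 ✗; GC 12/27 = 44.4% ✓; length 27, outside 22–26 ✗ — fails.
Candidate 2 (23 nt, A=4 T=8 G=3 C=8): longest run = 2 ✓; 3' end CAC has 2 G/C ✓; GC 11/23 = 47.8% ✓; length 23 ✓ — passes.
Candidate 3 (25 nt, A=5 T=4 G=5 C=11): longest run = 3 ✓; 3' end TAA has 0 G/C, need ≥1 ✗; GC 16/25 = 64.0%, outside 34.1–55.0% ✗; length 25 ✓ — fails.
Candidate 4 (28 nt, A=3 T=6 G=11 C=8): longest run = 2 ✓; 3' end GCG has 3 G/C ✓; GC 19/28 = 67.9%, outside 34.1–55.0% ✗; length 28, outside 22–26 ✗ — fails.
Candidate 5 (22 nt, A=4 T=4 G=8 C=6): longest run = 3 ✓; 3' end GCA has 2 G/C ✓; GC 14/22 = 63.6%, outside 34.1–55.0% ✗; length 22 ✓ — fails.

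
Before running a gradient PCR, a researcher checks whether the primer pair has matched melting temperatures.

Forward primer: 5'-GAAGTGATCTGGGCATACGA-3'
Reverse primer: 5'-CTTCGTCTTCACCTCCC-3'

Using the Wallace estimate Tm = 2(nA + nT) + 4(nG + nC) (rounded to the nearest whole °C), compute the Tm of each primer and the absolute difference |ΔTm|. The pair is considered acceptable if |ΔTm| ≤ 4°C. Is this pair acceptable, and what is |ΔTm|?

|ΔTm| = 6°C; the pair is not acceptable.

Forward: A=6 T=4 G=7 C=3 → Tm = 2·10 + 4·10 = 60°C.
Reverse: A=1 T=6 G=1 C=9 → Tm = 2·7 + 4·10 = 54°C.
|ΔTm| = |60 − 54| = 6°C, > 4°C.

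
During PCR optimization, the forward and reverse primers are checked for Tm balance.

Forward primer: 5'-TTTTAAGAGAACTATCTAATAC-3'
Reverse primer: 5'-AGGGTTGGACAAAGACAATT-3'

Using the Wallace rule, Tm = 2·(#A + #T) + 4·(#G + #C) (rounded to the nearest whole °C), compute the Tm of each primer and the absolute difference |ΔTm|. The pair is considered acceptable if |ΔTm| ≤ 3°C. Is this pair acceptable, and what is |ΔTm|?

Forward: A=9 T=8 G=2 C=3 → Tm = 2·17 + 4·5 = 54°C.
Reverse: A=8 T=4 G=6 C=2 → Tm = 2·12 + 4·8 = 56°C.
|ΔTm| = |54 − 56| = 2°C, ≤ 3°C.

|ΔTm| = 2°C; the pair is acceptable.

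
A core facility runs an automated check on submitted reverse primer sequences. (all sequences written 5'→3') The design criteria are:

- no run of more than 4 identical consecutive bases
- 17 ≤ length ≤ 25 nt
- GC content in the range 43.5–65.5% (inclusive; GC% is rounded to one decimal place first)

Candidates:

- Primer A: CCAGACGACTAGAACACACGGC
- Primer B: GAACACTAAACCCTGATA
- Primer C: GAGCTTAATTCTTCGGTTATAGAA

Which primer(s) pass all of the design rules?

Primer A only.

Primer A (22 nt, A=8 T=1 G=5 C=8): longest run = 2 ✓; length 22 ✓; GC 13/22 = 59.1% ✓ — passes.
Primer B (18 nt, A=8 T=3 G=2 C=5): longest run = 3 ✓; length 18 ✓; GC 7/18 = 38.9%, outside 43.5–65.5% ✗ — fails.
Primer C (24 nt, A=7 T=9 G=5 C=3): longest run = 2 ✓; length 24 ✓; GC 8/24 = 33.3%, outside 43.5–65.5% ✗ — fails.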